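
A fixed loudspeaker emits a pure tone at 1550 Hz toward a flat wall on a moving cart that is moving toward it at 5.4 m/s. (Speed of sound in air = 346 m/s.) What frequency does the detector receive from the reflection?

1599 Hz

The flat wall on a moving cart first receives the wave as a moving observer: f₁ = f₀ · (v + u)/v = 1550 × (346 + 5.4)/346 ≈ 1574 Hz.
The reflection then acts as a moving source: f₂ = f₁ · v/(v − u) ≈ 1599 Hz.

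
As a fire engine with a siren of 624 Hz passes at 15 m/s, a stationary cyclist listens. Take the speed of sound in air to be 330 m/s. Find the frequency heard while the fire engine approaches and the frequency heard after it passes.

Approaching: f₁ = f · v/(v − v_s) = 624 × 330/315 ≈ 654 Hz.
Receding: f₂ = f · v/(v + v_s) = 624 × 330/345 ≈ 597 Hz.

654 Hz approaching; 597 Hz receding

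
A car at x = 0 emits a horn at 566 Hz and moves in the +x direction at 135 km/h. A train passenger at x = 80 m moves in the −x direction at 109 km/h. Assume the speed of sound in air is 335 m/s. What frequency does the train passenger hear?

135 km/h = 37.5 m/s; 109 km/h = 30.28 m/s.
The observer lies on the +x side, so the source is heading toward the observer and the observer is heading toward the source.
Both move, so f' = f · (v + v_o)/(v − v_s).
f' = 566 × (335 + 30.28)/(335 − 37.5) = 566 × 365.28/297.5 ≈ 695 Hz.

695 Hz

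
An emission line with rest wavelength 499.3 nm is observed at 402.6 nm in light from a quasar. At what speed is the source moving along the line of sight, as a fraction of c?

0.212

λ'/λ₀ = 0.8063 < 1 (blueshift), so the source is approaching.
λ'/λ₀ = √((1 − β)/(1 + β)) for an approaching source ⇒ β = (1 − r²)/(1 + r²) with r = λ'/λ₀.
β = (1 − 0.6502)/(1 + 0.6502) ≈ 0.212.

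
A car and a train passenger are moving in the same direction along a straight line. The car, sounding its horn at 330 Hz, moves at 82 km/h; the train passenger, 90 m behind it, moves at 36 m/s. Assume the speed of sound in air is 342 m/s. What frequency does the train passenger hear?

82 km/h = 22.78 m/s.
The train passenger is behind, so the car is moving away from it while the train passenger is moving toward the car.
Both move, so f' = f · (v + v_o)/(v + v_s).
f' = 330 × (342 + 36)/(342 + 22.78) = 330 × 378/364.78 ≈ 342 Hz.

342 Hz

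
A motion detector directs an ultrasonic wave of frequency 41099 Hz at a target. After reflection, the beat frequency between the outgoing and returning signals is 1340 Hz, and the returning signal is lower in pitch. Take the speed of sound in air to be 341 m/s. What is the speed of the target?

Double Doppler shift off a moving reflector: f₂ = f₀ · (v + u)/(v − u) (u > 0 toward emitter).
Returning signal is lower, so f₂ = f₀ − Δf = 41099 − 1340 = 39759 Hz.
Rearranging, u = v · (f₂ − f₀)/(f₂ + f₀) = 341 × -1340/80858 ≈ -5.7 m/s.
So the target is moving at 5.7 m/s away from the emitter.

5.7 m/s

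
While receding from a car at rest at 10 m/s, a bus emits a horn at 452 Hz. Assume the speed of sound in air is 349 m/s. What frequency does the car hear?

Moving source, stationary observer: f' = f · v/(v + v_s) since the source is receding.
f' = 452 × 349/(349 + 10) = 452 × 349/359 ≈ 439 Hz.

439 Hz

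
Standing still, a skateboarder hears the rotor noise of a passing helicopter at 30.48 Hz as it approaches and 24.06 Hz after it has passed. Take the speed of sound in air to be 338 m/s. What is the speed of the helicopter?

40 m/s

f₁/f₂ = (v + v_s)/(v − v_s), so v_s = v · (f₁ − f₂)/(f₁ + f₂).
v_s = 338 × (30.48 − 24.06)/(30.48 + 24.06) = 338 × 6.42/54.54 ≈ 40 m/s.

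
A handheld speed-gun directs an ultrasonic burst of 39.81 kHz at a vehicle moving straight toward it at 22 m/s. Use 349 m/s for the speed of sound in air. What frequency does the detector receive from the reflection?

45.2 kHz

The vehicle first receives the wave as a moving observer: f₁ = f₀ · (v + u)/v = 39.81 × (349 + 22)/349 ≈ 42.3 kHz.
The reflection then acts as a moving source: f₂ = f₁ · v/(v − u) ≈ 45.2 kHz.
Equivalently f₂ = f₀ · (v + u)/(v − u).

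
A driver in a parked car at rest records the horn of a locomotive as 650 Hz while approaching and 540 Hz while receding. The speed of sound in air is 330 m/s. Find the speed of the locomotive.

31 m/s

f₁/f₂ = (v + v_s)/(v − v_s), so v_s = v · (f₁ − f₂)/(f₁ + f₂).
v_s = 330 × (650 − 540)/(650 + 540) = 330 × 110/1190 ≈ 31 m/s.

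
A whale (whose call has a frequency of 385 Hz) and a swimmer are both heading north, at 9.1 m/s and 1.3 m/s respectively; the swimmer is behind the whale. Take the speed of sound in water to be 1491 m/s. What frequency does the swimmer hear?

The swimmer is behind, so the whale is moving away from it while the swimmer is moving toward the whale.
With source receding and observer approaching, f' = f · (v + v_o)/(v + v_s).
f' = 385 × (1491 + 1.3)/(1491 + 9.1) = 385 × 1492.3/1500.1 ≈ 383 Hz.

383 Hz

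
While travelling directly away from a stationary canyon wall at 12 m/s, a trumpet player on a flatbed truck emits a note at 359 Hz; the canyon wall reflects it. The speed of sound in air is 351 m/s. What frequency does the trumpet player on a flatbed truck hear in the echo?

335 Hz

The canyon wall receives the sound from a moving source: f₁ = f₀ · v/(v + v_e) = 359 × 351/363 ≈ 347 Hz.
On the return leg the trumpet player on a flatbed truck is a moving observer: f₂ = f₁ · (v − v_e)/v = 347 × 339/351 ≈ 335 Hz.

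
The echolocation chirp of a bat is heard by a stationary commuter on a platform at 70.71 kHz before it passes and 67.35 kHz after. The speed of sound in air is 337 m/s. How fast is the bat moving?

8.2 m/s

f₁/f₂ = (v + v_s)/(v − v_s), so v_s = v · (f₁ − f₂)/(f₁ + f₂).
v_s = 337 × (70.71 − 67.35)/(70.71 + 67.35) = 337 × 3.36/138.06 ≈ 8.2 m/s.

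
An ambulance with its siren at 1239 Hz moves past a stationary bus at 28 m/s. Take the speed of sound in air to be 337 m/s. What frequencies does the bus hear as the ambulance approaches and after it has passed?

1351 Hz approaching; 1144 Hz receding

Approaching: f₁ = f · v/(v − v_s) = 1239 × 337/309 ≈ 1351 Hz.
Receding: f₂ = f · v/(v + v_s) = 1239 × 337/365 ≈ 1144 Hz.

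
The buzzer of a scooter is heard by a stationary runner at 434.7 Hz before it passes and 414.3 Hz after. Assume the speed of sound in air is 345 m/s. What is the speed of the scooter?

8.3 m/s

f₁/f₂ = (v + v_s)/(v − v_s), so v_s = v · (f₁ − f₂)/(f₁ + f₂).
v_s = 345 × (434.7 − 414.3)/(434.7 + 414.3) = 345 × 20.4/849.0 ≈ 8.3 m/s.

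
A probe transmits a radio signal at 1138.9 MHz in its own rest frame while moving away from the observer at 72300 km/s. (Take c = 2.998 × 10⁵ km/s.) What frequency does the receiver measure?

890.5 MHz

β = v/c = 72300/299800 = 0.2412.
Relativistic Doppler for frequency: f' = f₀ · √((1 − β)/(1 + β)).
f' = 1138.9 × √(0.7588/1.2412) = 1138.9 × 0.78192 ≈ 890.5 MHz.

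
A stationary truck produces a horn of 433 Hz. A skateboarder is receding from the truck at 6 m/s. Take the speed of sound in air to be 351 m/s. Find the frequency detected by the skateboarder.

426 Hz

Moving observer, stationary source: f' = f · (v − v_o)/v.
f' = 433 × (351 − 6)/351 = 433 × 345/351 ≈ 426 Hz.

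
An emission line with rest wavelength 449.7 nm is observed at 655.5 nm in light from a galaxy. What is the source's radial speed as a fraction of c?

λ'/λ₀ = 1.4576 > 1 (redshift), so the source is receding.
λ'/λ₀ = √((1 + β)/(1 − β)) for a receding source ⇒ β = (r² − 1)/(r² + 1) with r = λ'/λ₀.
β = (2.1247 − 1)/(2.1247 + 1) ≈ 0.360.

0.360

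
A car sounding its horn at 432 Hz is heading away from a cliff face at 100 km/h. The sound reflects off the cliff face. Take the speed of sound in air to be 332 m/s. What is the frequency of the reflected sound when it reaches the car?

100 km/h = 27.78 m/s.
The cliff face receives the sound from a moving source: f₁ = f₀ · v/(v + v_e) = 432 × 332/359.78 ≈ 399 Hz.
On the return leg the car is a moving observer: f₂ = f₁ · (v − v_e)/v = 399 × 304.22/332 ≈ 365 Hz.

365 Hz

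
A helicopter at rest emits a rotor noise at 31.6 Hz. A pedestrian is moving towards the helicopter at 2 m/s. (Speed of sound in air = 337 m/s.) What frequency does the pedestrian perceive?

31.8 Hz

Only the observer moves, toward the source, so f' = f · (v + v_o)/v.
f' = 31.6 × (337 + 2)/337 = 31.6 × 339/337 ≈ 31.8 Hz.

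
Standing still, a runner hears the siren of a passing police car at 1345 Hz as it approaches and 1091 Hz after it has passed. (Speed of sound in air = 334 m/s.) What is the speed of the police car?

f₁/f₂ = (v + v_s)/(v − v_s), so v_s = v · (f₁ − f₂)/(f₁ + f₂).
v_s = 334 × (1345 − 1091)/(1345 + 1091) = 334 × 254/2436 ≈ 35 m/s.

35 m/s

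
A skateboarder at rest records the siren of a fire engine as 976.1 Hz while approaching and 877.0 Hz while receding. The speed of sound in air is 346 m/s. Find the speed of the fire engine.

18.5 m/s

f₁/f₂ = (v + v_s)/(v − v_s), so v_s = v · (f₁ − f₂)/(f₁ + f₂).
v_s = 346 × (976.1 − 877.0)/(976.1 + 877.0) = 346 × 99.1/1853.1 ≈ 18.5 m/s.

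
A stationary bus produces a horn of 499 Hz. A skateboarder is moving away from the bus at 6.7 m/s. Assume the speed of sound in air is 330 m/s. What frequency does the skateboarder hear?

489 Hz

Only the observer moves, away from the source, so f' = f · (v − v_o)/v.
f' = 499 × (330 − 6.7)/330 = 499 × 323.3/330 ≈ 489 Hz.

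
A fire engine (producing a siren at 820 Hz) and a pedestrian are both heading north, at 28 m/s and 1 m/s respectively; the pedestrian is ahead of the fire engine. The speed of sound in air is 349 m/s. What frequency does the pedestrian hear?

889 Hz

The pedestrian is ahead, so the fire engine is moving toward it while the pedestrian is moving away from the fire engine.
With source approaching and observer receding, f' = f · (v − v_o)/(v − v_s).
f' = 820 × (349 − 1)/(349 − 28) = 820 × 348/321 ≈ 889 Hz.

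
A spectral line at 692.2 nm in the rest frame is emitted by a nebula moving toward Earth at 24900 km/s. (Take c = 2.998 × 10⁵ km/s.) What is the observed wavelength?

β = v/c = 24900/299800 = 0.0831.
Relativistic Doppler for wavelength: λ' = λ₀ · √((1 − β)/(1 + β)).
λ' = 692.2 × √(0.9169/1.0831) = 692.2 × 0.92012 ≈ 636.9 nm.

636.9 nm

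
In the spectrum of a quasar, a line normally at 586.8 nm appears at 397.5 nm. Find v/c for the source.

λ'/λ₀ = 0.6774 < 1 (blueshift), so the source is approaching.
λ'/λ₀ = √((1 − β)/(1 + β)) for an approaching source ⇒ β = (1 − r²)/(1 + r²) with r = λ'/λ₀.
β = (1 − 0.4589)/(1 + 0.4589) ≈ 0.371.

0.371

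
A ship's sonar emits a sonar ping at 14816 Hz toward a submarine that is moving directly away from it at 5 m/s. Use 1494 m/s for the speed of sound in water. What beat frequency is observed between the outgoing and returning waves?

At the submarine (a moving observer), f₁ = f₀ · (v − u)/v = 14816 × 1489/1494 ≈ 14766.4 Hz.
On reflection it acts as a source moving away from the stationary detector: f₂ = f₁ · v/(v + u) = 14766.4 × 1494/1499 ≈ 14717.2 Hz.
Beat frequency: |f₂ − f₀| = 2u·f₀/(v + u) = 2 × 5 × 14816/1499 ≈ 99 Hz.

99 Hz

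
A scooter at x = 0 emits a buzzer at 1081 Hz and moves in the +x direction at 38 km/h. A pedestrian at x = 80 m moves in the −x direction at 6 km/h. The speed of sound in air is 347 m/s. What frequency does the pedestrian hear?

38 km/h = 10.56 m/s; 6 km/h = 1.667 m/s.
The observer lies on the +x side, so the source is heading toward the observer and the observer is heading toward the source.
General Doppler shift: f' = f · (v + v_o)/(v − v_s).
f' = 1081 × (347 + 1.667)/(347 − 10.56) = 1081 × 348.67/336.44 ≈ 1120 Hz.

1120 Hz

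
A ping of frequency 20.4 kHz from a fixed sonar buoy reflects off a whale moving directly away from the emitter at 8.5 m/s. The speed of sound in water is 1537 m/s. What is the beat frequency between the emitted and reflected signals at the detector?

At the whale (a moving observer), f₁ = f₀ · (v − u)/v = 20.4 × 1528.5/1537 ≈ 20.287 kHz.
The reflection then acts as a moving source: f₂ = f₁ · v/(v + u) ≈ 20.176 kHz.
Equivalently f₂ = f₀ · (v − u)/(v + u).
Beat frequency (with f₀ = 20400 Hz): |f₂ − f₀| = 2u·f₀/(v + u) = 2 × 8.5 × 20400/1545.5 ≈ 224 Hz.

224 Hz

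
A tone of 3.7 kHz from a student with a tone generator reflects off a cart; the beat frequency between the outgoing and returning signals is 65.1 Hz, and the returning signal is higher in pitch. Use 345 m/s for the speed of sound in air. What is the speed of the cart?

3.0 m/s

Double Doppler shift off a moving reflector: f₂ = f₀ · (v + u)/(v − u) (u > 0 toward emitter).
Returning signal is higher, so f₂ = f₀ + Δf = 3700 + 65.1 = 3765.1 Hz.
Rearranging, u = v · (f₂ − f₀)/(f₂ + f₀) = 345 × 65.1/7465.1 ≈ 3.0 m/s.
So the cart is moving at 3.0 m/s toward the emitter.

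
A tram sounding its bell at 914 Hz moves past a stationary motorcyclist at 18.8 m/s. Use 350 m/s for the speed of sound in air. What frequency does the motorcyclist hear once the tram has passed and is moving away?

867 Hz

Receding: f₂ = f · v/(v + v_s) = 914 × 350/368.8 ≈ 867 Hz.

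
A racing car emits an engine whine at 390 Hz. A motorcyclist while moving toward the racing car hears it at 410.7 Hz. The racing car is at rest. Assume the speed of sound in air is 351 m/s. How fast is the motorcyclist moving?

18.6 m/s

f' = f · (v + v_o)/v ⇒ v_o = v · |f'/f − 1|.
v_o = 351 × |410.7/390 − 1| = 351 × 0.05308 ≈ 18.6 m/s.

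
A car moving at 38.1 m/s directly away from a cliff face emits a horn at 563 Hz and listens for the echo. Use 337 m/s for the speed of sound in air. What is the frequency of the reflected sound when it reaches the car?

449 Hz

The cliff face receives the sound from a moving source: f₁ = f₀ · v/(v + v_e) = 563 × 337/375.1 ≈ 506 Hz.
On the return leg the car is a moving observer: f₂ = f₁ · (v − v_e)/v = 506 × 298.9/337 ≈ 449 Hz.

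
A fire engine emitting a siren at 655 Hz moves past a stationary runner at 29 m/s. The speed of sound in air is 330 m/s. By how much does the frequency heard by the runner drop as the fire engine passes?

116 Hz

Approaching: f₁ = f · v/(v − v_s) = 655 × 330/301 ≈ 718 Hz.
Receding: f₂ = f · v/(v + v_s) = 655 × 330/359 ≈ 602 Hz.
Drop: f₁ − f₂ = 2f·v·v_s/(v² − v_s²) = 2 × 655 × 330 × 29/(330² − 29²) ≈ 116 Hz.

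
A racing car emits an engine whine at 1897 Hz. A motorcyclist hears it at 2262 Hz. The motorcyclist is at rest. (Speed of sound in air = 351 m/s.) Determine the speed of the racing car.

f' > f, so the racing car is approaching.
f' = f · v/(v − v_s) ⇒ v_s = v · |1 − f/f'|.
v_s = 351 × |1 − 1897/2262| = 351 × 0.1614 ≈ 57 m/s.

57 m/s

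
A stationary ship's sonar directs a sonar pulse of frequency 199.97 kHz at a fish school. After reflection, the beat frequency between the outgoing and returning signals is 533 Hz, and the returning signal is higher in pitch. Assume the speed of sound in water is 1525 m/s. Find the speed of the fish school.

2.03 m/s

Double Doppler shift off a moving reflector: f₂ = f₀ · (v + u)/(v − u) (u > 0 toward emitter).
Returning signal is higher, so f₂ = f₀ + Δf = 199970 + 533 = 200503 Hz.
Rearranging, u = v · (f₂ − f₀)/(f₂ + f₀) = 1525 × 533/400473 ≈ 2.03 m/s.
So the fish school is moving at 2.03 m/s toward the emitter.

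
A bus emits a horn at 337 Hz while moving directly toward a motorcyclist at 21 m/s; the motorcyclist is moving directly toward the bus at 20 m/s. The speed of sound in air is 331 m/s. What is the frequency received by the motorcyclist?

With source approaching and observer approaching, f' = f · (v + v_o)/(v − v_s).
f' = 337 × (331 + 20)/(331 − 21) = 337 × 351/310 ≈ 382 Hz.

382 Hz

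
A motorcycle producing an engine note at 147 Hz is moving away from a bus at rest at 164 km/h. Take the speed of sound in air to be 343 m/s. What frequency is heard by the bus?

164 km/h = 45.56 m/s.
With the source moving away from a stationary observer, f' = f · v/(v + v_s).
f' = 147 × 343/(343 + 45.56) = 147 × 343/388.6 ≈ 130 Hz.

130 Hz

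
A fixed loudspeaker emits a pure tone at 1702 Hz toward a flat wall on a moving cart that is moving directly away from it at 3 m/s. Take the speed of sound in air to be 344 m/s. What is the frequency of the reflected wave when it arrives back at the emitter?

1673 Hz

At the flat wall on a moving cart (a moving observer), f₁ = f₀ · (v − u)/v = 1702 × 341/344 ≈ 1687 Hz.
The reflection then acts as a moving source: f₂ = f₁ · v/(v + u) ≈ 1673 Hz.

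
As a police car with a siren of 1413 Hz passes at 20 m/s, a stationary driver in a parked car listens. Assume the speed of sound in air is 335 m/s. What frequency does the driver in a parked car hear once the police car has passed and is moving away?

1333 Hz

Receding: f₂ = f · v/(v + v_s) = 1413 × 335/355 ≈ 1333 Hz.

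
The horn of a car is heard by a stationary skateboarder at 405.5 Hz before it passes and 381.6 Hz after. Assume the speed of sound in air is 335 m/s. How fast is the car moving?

f₁/f₂ = (v + v_s)/(v − v_s), so v_s = v · (f₁ − f₂)/(f₁ + f₂).
v_s = 335 × (405.5 − 381.6)/(405.5 + 381.6) = 335 × 23.9/787.1 ≈ 10.2 m/s.

10.2 m/s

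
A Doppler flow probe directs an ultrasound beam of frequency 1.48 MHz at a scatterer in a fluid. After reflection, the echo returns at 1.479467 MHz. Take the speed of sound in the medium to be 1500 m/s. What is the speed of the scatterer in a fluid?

0.27 m/s

Double Doppler shift off a moving reflector: f₂ = f₀ · (v + u)/(v − u) (u > 0 toward emitter).
Rearranging, u = v · (f₂ − f₀)/(f₂ + f₀) = 1500 × -0.000533/2.959467 ≈ -0.27 m/s.
So the scatterer in a fluid is moving at 0.27 m/s away from the emitter.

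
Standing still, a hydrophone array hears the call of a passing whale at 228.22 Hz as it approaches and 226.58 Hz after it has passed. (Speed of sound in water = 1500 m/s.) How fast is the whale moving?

f₁/f₂ = (v + v_s)/(v − v_s), so v_s = v · (f₁ − f₂)/(f₁ + f₂).
v_s = 1500 × (228.22 − 226.58)/(228.22 + 226.58) = 1500 × 1.64/454.80 ≈ 5.4 m/s.

5.4 m/s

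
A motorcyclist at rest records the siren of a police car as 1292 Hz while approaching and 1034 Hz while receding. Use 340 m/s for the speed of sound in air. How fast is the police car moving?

38 m/s

f₁/f₂ = (v + v_s)/(v − v_s), so v_s = v · (f₁ − f₂)/(f₁ + f₂).
v_s = 340 × (1292 − 1034)/(1292 + 1034) = 340 × 258/2326 ≈ 38 m/s.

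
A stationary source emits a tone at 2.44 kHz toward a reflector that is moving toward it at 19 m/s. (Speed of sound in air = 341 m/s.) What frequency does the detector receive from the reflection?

At the reflector (a moving observer), f₁ = f₀ · (v + u)/v = 2.44 × 360/341 ≈ 2.58 kHz.
The reflection then acts as a moving source: f₂ = f₁ · v/(v − u) ≈ 2.73 kHz.

2.73 kHz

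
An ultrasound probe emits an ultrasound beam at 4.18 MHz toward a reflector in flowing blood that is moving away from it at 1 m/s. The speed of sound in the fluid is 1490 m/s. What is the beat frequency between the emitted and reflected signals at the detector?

5607 Hz

The reflector in flowing blood first receives the wave as a moving observer: f₁ = f₀ · (v − u)/v = 4.18 × (1490 − 1)/1490 ≈ 4.17719 MHz.
On reflection it acts as a source moving away from the stationary detector: f₂ = f₁ · v/(v + u) = 4.17719 × 1490/1491 ≈ 4.17439 MHz.
Beat frequency (with f₀ = 4180000 Hz): |f₂ − f₀| = 2u·f₀/(v + u) = 2 × 1 × 4180000/1491 ≈ 5607 Hz.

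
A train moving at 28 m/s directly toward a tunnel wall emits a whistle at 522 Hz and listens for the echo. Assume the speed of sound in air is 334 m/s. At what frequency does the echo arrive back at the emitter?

The tunnel wall receives the sound from a moving source: f₁ = f₀ · v/(v − v_e) = 522 × 334/306 ≈ 570 Hz.
On the return leg the train is a moving observer: f₂ = f₁ · (v + v_e)/v = 570 × 362/334 ≈ 618 Hz.

618 Hz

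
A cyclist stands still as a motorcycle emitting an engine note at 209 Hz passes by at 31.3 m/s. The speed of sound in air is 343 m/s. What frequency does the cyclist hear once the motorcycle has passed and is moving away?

192 Hz

Receding: f₂ = f · v/(v + v_s) = 209 × 343/374.3 ≈ 192 Hz.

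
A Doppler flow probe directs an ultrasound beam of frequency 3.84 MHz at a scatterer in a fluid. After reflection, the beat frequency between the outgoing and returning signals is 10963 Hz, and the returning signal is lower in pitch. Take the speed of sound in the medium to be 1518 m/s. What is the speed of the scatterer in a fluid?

Double Doppler shift off a moving reflector: f₂ = f₀ · (v + u)/(v − u) (u > 0 toward emitter).
Returning signal is lower, so f₂ = f₀ − Δf = 3840000 − 10963 = 3829037 Hz.
Rearranging, u = v · (f₂ − f₀)/(f₂ + f₀) = 1518 × -10963/7669037 ≈ -2.17 m/s.
So the scatterer in a fluid is moving at 2.17 m/s away from the emitter.

2.17 m/s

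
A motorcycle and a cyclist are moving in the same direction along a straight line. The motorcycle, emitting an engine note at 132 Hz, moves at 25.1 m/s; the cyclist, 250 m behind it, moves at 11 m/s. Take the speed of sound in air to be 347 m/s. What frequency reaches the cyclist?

127 Hz

The cyclist is behind, so the motorcycle is moving away from it while the cyclist is moving toward the motorcycle.
General Doppler shift: f' = f · (v + v_o)/(v + v_s).
f' = 132 × (347 + 11)/(347 + 25.1) = 132 × 358/372.1 ≈ 127 Hz.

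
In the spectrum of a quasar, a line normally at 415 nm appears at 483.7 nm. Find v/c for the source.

λ'/λ₀ = 1.1655 > 1 (redshift), so the source is receding.
λ'/λ₀ = √((1 + β)/(1 − β)) for a receding source ⇒ β = (r² − 1)/(r² + 1) with r = λ'/λ₀.
β = (1.3585 − 1)/(1.3585 + 1) ≈ 0.152.

0.152c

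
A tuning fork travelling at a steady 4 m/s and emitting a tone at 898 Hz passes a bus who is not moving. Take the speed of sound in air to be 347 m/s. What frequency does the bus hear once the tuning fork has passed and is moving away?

Receding: f₂ = f · v/(v + v_s) = 898 × 347/351 ≈ 888 Hz.

888 Hz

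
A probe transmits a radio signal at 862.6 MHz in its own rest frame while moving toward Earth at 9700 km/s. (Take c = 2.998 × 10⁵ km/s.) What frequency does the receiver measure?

891.0 MHz

β = v/c = 9700/299800 = 0.0324.
Relativistic Doppler for frequency: f' = f₀ · √((1 + β)/(1 − β)).
f' = 862.6 × √(1.0324/0.9676) = 862.6 × 1.03290 ≈ 891.0 MHz.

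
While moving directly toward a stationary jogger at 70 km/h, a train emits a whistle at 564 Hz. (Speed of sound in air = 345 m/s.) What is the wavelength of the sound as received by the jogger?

70 km/h = 19.44 m/s.
Moving source, stationary observer: f' = f · v/(v − v_s) since the source is approaching.
f' = 564 × 345/(345 − 19.44) ≈ 598 Hz.
λ' = v/f' = 345/597.686 ≈ 57.7 cm.

57.7 cm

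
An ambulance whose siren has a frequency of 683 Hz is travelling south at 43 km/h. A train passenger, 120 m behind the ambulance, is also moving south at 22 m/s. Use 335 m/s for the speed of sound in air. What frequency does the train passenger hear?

703 Hz

43 km/h = 11.94 m/s.
The train passenger is behind, so the ambulance is moving away from it while the train passenger is moving toward the ambulance.
Both move, so f' = f · (v + v_o)/(v + v_s).
f' = 683 × (335 + 22)/(335 + 11.94) = 683 × 357/346.94 ≈ 703 Hz.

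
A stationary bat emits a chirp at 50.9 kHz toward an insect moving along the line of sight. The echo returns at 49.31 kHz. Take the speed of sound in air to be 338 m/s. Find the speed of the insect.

5.4 m/s

Double Doppler shift off a moving reflector: f₂ = f₀ · (v + u)/(v − u) (u > 0 toward emitter).
Rearranging, u = v · (f₂ − f₀)/(f₂ + f₀) = 338 × -1.59/100.21 ≈ -5.4 m/s.
So the insect is moving at 5.4 m/s away from the emitter.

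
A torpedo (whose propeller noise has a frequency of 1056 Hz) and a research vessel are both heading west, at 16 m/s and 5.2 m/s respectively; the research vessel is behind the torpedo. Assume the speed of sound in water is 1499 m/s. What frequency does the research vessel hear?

1048 Hz

The research vessel is behind, so the torpedo is moving away from it while the research vessel is moving toward the torpedo.
Both move, so f' = f · (v + v_o)/(v + v_s).
f' = 1056 × (1499 + 5.2)/(1499 + 16) = 1056 × 1504.2/1515 ≈ 1048 Hz.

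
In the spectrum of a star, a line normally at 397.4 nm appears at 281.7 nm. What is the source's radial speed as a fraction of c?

λ'/λ₀ = 0.7089 < 1 (blueshift), so the source is approaching.
λ'/λ₀ = √((1 − β)/(1 + β)) for an approaching source ⇒ β = (1 − r²)/(1 + r²) with r = λ'/λ₀.
β = (1 − 0.5025)/(1 + 0.5025) ≈ 0.331.

0.331c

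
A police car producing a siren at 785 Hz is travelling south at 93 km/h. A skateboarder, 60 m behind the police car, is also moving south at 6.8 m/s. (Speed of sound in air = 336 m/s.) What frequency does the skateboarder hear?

93 km/h = 25.83 m/s.
The skateboarder is behind, so the police car is moving away from it while the skateboarder is moving toward the police car.
With source receding and observer approaching, f' = f · (v + v_o)/(v + v_s).
f' = 785 × (336 + 6.8)/(336 + 25.83) = 785 × 342.8/361.83 ≈ 744 Hz.

744 Hz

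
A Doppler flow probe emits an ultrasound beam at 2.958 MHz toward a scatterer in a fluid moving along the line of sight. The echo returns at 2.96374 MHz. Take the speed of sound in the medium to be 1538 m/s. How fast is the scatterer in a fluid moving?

Double Doppler shift off a moving reflector: f₂ = f₀ · (v + u)/(v − u) (u > 0 toward emitter).
Rearranging, u = v · (f₂ − f₀)/(f₂ + f₀) = 1538 × 0.00574/5.92174 ≈ 1.49 m/s.
So the scatterer in a fluid is moving at 1.49 m/s toward the emitter.

1.49 m/s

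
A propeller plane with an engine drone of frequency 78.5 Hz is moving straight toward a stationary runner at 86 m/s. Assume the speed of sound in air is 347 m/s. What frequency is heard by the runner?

Only the source moves, toward the listener, so f' = f · v/(v − v_s).
f' = 78.5 × 347/(347 − 86) = 78.5 × 347/261 ≈ 104 Hz.

104 Hz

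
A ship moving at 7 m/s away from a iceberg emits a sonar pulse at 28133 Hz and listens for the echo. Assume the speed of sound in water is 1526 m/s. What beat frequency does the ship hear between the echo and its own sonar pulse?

The iceberg receives the sound from a moving source: f₁ = f₀ · v/(v + v_e) = 28133 × 1526/1533 ≈ 28005 Hz.
On the return leg the ship is a moving observer: f₂ = f₁ · (v − v_e)/v = 28005 × 1519/1526 ≈ 27876 Hz.
Beat against the emitted tone: |f₂ − f₀| = 2v_e·f₀/(v + v_e) = 2 × 7 × 28133/1533 ≈ 257 Hz.

257 Hz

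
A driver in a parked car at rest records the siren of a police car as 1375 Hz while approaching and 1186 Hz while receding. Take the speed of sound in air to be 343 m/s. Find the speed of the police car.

25 m/s

f₁/f₂ = (v + v_s)/(v − v_s), so v_s = v · (f₁ − f₂)/(f₁ + f₂).
v_s = 343 × (1375 − 1186)/(1375 + 1186) = 343 × 189/2561 ≈ 25 m/s.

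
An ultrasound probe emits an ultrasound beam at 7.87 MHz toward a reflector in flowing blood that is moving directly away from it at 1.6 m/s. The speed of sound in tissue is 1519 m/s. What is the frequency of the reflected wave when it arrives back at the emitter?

At the reflector in flowing blood (a moving observer), f₁ = f₀ · (v − u)/v = 7.87 × 1517.4/1519 ≈ 7.862 MHz.
The reflection then acts as a moving source: f₂ = f₁ · v/(v + u) ≈ 7.853 MHz.

7.853 MHz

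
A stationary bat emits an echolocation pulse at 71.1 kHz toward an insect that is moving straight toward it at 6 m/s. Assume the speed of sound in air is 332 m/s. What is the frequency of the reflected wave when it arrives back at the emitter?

73.7 kHz

The insect first receives the wave as a moving observer: f₁ = f₀ · (v + u)/v = 71.1 × (332 + 6)/332 ≈ 72.4 kHz.
The reflection then acts as a moving source: f₂ = f₁ · v/(v − u) ≈ 73.7 kHz.
Equivalently f₂ = f₀ · (v + u)/(v − u).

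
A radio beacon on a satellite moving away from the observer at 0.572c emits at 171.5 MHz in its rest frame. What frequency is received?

89.5 MHz

Relativistic Doppler for frequency: f' = f₀ · √((1 − β)/(1 + β)).
f' = 171.5 × √(0.4280/1.5720) = 171.5 × 0.52179 ≈ 89.5 MHz.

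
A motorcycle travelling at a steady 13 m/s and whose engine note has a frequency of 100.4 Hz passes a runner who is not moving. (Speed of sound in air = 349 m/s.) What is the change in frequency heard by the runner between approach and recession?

7.49 Hz

Approaching: f₁ = f · v/(v − v_s) = 100.4 × 349/336 ≈ 104.28 Hz.
Receding: f₂ = f · v/(v + v_s) = 100.4 × 349/362 ≈ 96.79 Hz.
Drop: f₁ − f₂ = 2f·v·v_s/(v² − v_s²) = 2 × 100.4 × 349 × 13/(349² − 13²) ≈ 7.49 Hz.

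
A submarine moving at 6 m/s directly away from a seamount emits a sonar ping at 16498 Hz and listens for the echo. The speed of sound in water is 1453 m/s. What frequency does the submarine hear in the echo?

16362 Hz

The seamount receives the sound from a moving source: f₁ = f₀ · v/(v + v_e) = 16498 × 1453/1459 ≈ 16430 Hz.
On the return leg the submarine is a moving observer: f₂ = f₁ · (v − v_e)/v = 16430 × 1447/1453 ≈ 16362 Hz.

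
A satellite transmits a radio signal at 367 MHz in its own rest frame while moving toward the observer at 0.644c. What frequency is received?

Relativistic Doppler for frequency: f' = f₀ · √((1 + β)/(1 − β)).
f' = 367 × √(1.6440/0.3560) = 367 × 2.14895 ≈ 788.7 MHz.

788.7 MHz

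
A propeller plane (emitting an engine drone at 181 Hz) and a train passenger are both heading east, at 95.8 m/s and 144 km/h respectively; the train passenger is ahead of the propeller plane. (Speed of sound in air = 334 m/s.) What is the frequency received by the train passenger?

223 Hz

144 km/h = 40 m/s.
The train passenger is ahead, so the propeller plane is moving toward it while the train passenger is moving away from the propeller plane.
Both move, so f' = f · (v − v_o)/(v − v_s).
f' = 181 × (334 − 40)/(334 − 95.8) = 181 × 294/238.2 ≈ 223 Hz.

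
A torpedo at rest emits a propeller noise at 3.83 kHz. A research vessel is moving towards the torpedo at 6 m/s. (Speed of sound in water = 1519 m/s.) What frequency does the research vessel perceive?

Only the observer moves, toward the source, so f' = f · (v + v_o)/v.
f' = 3.83 × (1519 + 6)/1519 = 3.83 × 1525/1519 ≈ 3.85 kHz.

3.85 kHz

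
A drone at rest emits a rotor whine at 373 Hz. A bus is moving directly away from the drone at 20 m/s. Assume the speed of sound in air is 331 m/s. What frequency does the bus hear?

350 Hz

Moving observer, stationary source: f' = f · (v − v_o)/v.
f' = 373 × (331 − 20)/331 = 373 × 311/331 ≈ 350 Hz.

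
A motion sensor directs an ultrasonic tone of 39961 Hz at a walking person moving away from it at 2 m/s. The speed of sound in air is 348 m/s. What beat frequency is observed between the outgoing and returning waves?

The walking person first receives the wave as a moving observer: f₁ = f₀ · (v − u)/v = 39961 × (348 − 2)/348 ≈ 39731 Hz.
The reflection then acts as a moving source: f₂ = f₁ · v/(v + u) ≈ 39504 Hz.
Beat frequency: |f₂ − f₀| = 2u·f₀/(v + u) = 2 × 2 × 39961/350 ≈ 457 Hz.

457 Hz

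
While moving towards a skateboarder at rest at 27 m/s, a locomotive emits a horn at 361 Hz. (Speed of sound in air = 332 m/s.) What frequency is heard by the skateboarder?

393 Hz

Moving source, stationary observer: f' = f · v/(v − v_s) since the source is approaching.
f' = 361 × 332/(332 − 27) = 361 × 332/305 ≈ 393 Hz.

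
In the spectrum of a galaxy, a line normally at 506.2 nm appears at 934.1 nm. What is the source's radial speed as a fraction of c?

λ'/λ₀ = 1.8453 > 1 (redshift), so the source is receding.
λ'/λ₀ = √((1 + β)/(1 − β)) for a receding source ⇒ β = (r² − 1)/(r² + 1) with r = λ'/λ₀.
β = (3.4052 − 1)/(3.4052 + 1) ≈ 0.546.

0.546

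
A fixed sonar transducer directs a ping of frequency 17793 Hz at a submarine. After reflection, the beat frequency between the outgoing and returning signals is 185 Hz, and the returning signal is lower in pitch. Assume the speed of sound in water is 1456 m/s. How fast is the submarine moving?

7.6 m/s

Double Doppler shift off a moving reflector: f₂ = f₀ · (v + u)/(v − u) (u > 0 toward emitter).
Returning signal is lower, so f₂ = f₀ − Δf = 17793 − 185 = 17608 Hz.
Rearranging, u = v · (f₂ − f₀)/(f₂ + f₀) = 1456 × -185/35401 ≈ -7.6 m/s.
So the submarine is moving at 7.6 m/s away from the emitter.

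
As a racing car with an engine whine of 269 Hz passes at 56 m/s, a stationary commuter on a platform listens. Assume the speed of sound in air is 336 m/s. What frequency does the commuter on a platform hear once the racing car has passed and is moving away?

231 Hz

Receding: f₂ = f · v/(v + v_s) = 269 × 336/392 ≈ 231 Hz.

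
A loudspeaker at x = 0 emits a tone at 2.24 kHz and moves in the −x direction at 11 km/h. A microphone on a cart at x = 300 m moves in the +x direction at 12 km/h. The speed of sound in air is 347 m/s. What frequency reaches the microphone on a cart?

11 km/h = 3.056 m/s; 12 km/h = 3.333 m/s.
The observer lies on the +x side, so the source is heading away from the observer and the observer is heading away from the source.
With source receding and observer receding, f' = f · (v − v_o)/(v + v_s).
f' = 2.24 × (347 − 3.333)/(347 + 3.056) = 2.24 × 343.67/350.06 ≈ 2.20 kHz.

2.20 kHz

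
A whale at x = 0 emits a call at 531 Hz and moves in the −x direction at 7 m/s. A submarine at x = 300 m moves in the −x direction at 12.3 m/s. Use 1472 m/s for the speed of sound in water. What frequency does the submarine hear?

The observer lies on the +x side, so the source is heading away from the observer and the observer is heading toward the source.
With source receding and observer approaching, f' = f · (v + v_o)/(v + v_s).
f' = 531 × (1472 + 12.3)/(1472 + 7) = 531 × 1484.3/1479 ≈ 533 Hz.

533 Hz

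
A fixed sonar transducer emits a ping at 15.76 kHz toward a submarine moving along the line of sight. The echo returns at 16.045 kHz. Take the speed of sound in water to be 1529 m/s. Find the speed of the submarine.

13.7 m/s

Double Doppler shift off a moving reflector: f₂ = f₀ · (v + u)/(v − u) (u > 0 toward emitter).
Rearranging, u = v · (f₂ − f₀)/(f₂ + f₀) = 1529 × 0.285/31.805 ≈ 13.7 m/s.
So the submarine is moving at 13.7 m/s toward the emitter.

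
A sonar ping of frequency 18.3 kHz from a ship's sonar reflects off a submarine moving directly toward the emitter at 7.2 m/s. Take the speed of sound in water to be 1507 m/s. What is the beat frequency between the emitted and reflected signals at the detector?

The submarine first receives the wave as a moving observer: f₁ = f₀ · (v + u)/v = 18.3 × (1507 + 7.2)/1507 ≈ 18.3874 kHz.
On reflection it acts as a source moving toward the stationary detector: f₂ = f₁ · v/(v − u) = 18.3874 × 1507/1499.8 ≈ 18.4757 kHz.
Equivalently f₂ = f₀ · (v + u)/(v − u).
Beat frequency (with f₀ = 18300 Hz): |f₂ − f₀| = 2u·f₀/(v − u) = 2 × 7.2 × 18300/1499.8 ≈ 176 Hz.

176 Hz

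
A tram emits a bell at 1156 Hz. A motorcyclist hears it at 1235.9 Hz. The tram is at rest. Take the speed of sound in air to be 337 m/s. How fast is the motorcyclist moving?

f' > f, so the motorcyclist is approaching.
f' = f · (v + v_o)/v ⇒ v_o = v · |f'/f − 1|.
v_o = 337 × |1235.9/1156 − 1| = 337 × 0.06912 ≈ 23.3 m/s.

23.3 m/s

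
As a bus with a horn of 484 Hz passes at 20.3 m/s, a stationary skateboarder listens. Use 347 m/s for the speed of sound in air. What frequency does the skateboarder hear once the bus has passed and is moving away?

Receding: f₂ = f · v/(v + v_s) = 484 × 347/367.3 ≈ 457 Hz.

457 Hz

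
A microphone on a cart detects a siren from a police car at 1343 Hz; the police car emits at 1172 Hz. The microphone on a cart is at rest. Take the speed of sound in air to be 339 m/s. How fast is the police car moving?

43 m/s

f' > f, so the police car is approaching.
f' = f · v/(v − v_s) ⇒ v_s = v · |1 − f/f'|.
v_s = 339 × |1 − 1172/1343| = 339 × 0.1273 ≈ 43 m/s.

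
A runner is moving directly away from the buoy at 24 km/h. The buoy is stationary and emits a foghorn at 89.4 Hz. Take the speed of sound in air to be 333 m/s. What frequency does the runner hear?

88 Hz

24 km/h = 6.667 m/s.
Only the observer moves, away from the source, so f' = f · (v − v_o)/v.
f' = 89.4 × (333 − 6.667)/333 = 89.4 × 326.33/333 ≈ 88 Hz.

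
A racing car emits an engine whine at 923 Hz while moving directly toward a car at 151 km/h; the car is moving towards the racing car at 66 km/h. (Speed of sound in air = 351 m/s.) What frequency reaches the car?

151 km/h = 41.94 m/s; 66 km/h = 18.33 m/s.
General Doppler shift: f' = f · (v + v_o)/(v − v_s).
f' = 923 × (351 + 18.33)/(351 − 41.94) = 923 × 369.33/309.06 ≈ 1103 Hz.

1103 Hz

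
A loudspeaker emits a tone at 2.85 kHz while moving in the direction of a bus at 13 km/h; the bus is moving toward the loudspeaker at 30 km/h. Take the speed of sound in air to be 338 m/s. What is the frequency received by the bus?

2.95 kHz

13 km/h = 3.611 m/s; 30 km/h = 8.333 m/s.
Both move, so f' = f · (v + v_o)/(v − v_s).
f' = 2.85 × (338 + 8.333)/(338 − 3.611) = 2.85 × 346.33/334.39 ≈ 2.95 kHz.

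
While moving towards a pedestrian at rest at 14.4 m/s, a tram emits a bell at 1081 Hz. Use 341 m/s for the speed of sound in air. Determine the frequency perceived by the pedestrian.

Only the source moves, toward the listener, so f' = f · v/(v − v_s).
f' = 1081 × 341/(341 − 14.4) = 1081 × 341/326.6 ≈ 1129 Hz.

1129 Hz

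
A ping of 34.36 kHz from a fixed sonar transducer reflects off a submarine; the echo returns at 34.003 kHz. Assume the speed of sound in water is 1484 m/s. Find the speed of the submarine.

Double Doppler shift off a moving reflector: f₂ = f₀ · (v + u)/(v − u) (u > 0 toward emitter).
Rearranging, u = v · (f₂ − f₀)/(f₂ + f₀) = 1484 × -0.357/68.363 ≈ -7.7 m/s.
So the submarine is moving at 7.7 m/s away from the emitter.

7.7 m/s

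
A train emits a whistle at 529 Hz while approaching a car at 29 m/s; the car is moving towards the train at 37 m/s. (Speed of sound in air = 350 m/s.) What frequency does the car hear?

With source approaching and observer approaching, f' = f · (v + v_o)/(v − v_s).
f' = 529 × (350 + 37)/(350 − 29) = 529 × 387/321 ≈ 638 Hz.

638 Hz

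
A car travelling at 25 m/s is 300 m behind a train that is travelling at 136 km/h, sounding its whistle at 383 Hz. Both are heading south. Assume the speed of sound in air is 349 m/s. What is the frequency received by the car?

370 Hz

136 km/h = 37.78 m/s.
The car is behind, so the train is moving away from it while the car is moving toward the train.
General Doppler shift: f' = f · (v + v_o)/(v + v_s).
f' = 383 × (349 + 25)/(349 + 37.78) = 383 × 374/386.78 ≈ 370 Hz.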